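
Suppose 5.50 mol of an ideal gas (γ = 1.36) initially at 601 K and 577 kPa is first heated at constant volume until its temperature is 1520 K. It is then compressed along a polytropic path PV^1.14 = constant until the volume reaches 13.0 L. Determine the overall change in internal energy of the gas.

155000 J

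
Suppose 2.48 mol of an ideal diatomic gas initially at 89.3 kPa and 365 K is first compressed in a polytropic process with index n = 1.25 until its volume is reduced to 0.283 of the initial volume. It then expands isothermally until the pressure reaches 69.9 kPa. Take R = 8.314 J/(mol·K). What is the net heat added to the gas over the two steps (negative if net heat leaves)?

14600 J

V₁ = nRT₁/P₁ = 2.48×8.314×365/89.3 = 84.3 L.
Step 1 — Polytropic n=1.25: T₂ = T₁(V₁/V₂)^(n−1) = 365×(3.53)^0.25 = 500 K; P₂ = P₁(V₁/V₂)^n = 433 kPa.
W = (P₁V₁−P₂V₂)/(n−1) = (89.3×84.3−433×23.9)/0.25 = -11200 J.
ΔU = nCvΔT = 2.48×20.8×(500−365) = 6980 J.
Q = ΔU + W = -4190 J.
State after step 1: P = 433 kPa, V = 23.9 L, T = 500 K.
Step 2 — Isothermal: T stays 500 K; PV = const ⇒ V₂ = 148 L, P₂ = 69.9 kPa.
ΔU = 0 (ideal gas, T constant).
W = nRT ln(V₂/V₁) = 2.48×8.314×500×ln(6.19) = 18800 J.
Q = ΔU + W = 18800 J.
Net over both steps: W = 7640 J, Q = 14600 J, ΔU = 6980 J.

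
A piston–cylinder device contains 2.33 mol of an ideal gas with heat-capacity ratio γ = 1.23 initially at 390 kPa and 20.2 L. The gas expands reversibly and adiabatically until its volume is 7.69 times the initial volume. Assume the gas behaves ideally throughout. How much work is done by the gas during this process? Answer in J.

12800 J

T₁ = P₁V₁/(nR) = 390×20.2/(2.33×8.314) = 407 K.
Adiabatic: TV^(γ−1) = const ⇒ T₂ = 407×(0.130)^0.230 = 254 K; PV^γ = const ⇒ P₂ = 31.7 kPa.
ΔU = nCvΔT = 2.33×36.1×(254−407) = -12800 J.
Q = 0 for an adiabatic process, so W = −ΔU = 12800 J.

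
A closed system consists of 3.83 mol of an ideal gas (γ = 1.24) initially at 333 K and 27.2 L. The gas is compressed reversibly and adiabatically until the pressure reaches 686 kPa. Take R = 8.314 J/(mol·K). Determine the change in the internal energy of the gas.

P₁ = nRT₁/V₁ = 3.83×8.314×333/27.2 = 390 kPa.
Adiabatic: T₂/T₁ = (P₂/P₁)^((γ−1)/γ) ⇒ T₂ = 333×(1.76)^0.194 = 371 K; V₂ = 17.2 L.
For an ideal gas ΔU = nCvΔT with Cv = R/(γ−1) = 34.6 J/(mol·K).
ΔU = 3.83×34.6×(371−333) = 5110 J.

5110 J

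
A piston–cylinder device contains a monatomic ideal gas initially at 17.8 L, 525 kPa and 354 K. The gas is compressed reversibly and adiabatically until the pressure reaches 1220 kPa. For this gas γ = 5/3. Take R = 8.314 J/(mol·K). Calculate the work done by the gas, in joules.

-5620 J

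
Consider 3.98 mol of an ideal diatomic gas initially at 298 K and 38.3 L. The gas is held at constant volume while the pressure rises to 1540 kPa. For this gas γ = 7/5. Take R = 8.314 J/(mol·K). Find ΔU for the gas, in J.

123000 J

P₁ = nRT₁/V₁ = 3.98×8.314×298/38.3 = 257 kPa.
Isochoric: V stays 38.3 L; P/T = const ⇒ T₂ = 1780 K, P₂ = 1540 kPa.
For an ideal gas ΔU = nCvΔT with Cv = (5/2)R = 20.8 J/(mol·K).
ΔU = 3.98×20.8×(1780−298) = 123000 J.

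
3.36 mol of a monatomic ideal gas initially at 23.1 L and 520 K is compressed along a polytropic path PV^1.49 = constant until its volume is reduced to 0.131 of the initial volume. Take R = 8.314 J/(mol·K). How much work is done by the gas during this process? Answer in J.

-50600 J

P₁ = nRT₁/V₁ = 3.36×8.314×520/23.1 = 629 kPa.
Polytropic n=1.49: T₂ = T₁(V₁/V₂)^(n−1) = 520×(7.63)^0.49 = 1410 K; P₂ = P₁(V₁/V₂)^n = 13000 kPa.
W = (P₁V₁−P₂V₂)/(n−1) = (629×23.1−13000×3.03)/0.49 = -50600 J.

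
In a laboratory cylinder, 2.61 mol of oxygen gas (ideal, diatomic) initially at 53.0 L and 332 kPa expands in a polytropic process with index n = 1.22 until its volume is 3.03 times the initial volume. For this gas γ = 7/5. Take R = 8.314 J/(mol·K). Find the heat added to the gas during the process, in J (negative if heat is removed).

7790 J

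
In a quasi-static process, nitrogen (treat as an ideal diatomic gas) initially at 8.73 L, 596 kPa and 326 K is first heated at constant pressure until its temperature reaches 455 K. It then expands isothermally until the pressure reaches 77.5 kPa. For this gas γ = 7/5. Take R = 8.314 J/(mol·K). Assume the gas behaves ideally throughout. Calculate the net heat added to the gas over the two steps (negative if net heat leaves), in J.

n = P₁V₁/(RT₁) = 596×8.73/(8.314×326) = 1.92 mol.
Step 1 — Isobaric: P stays 596 kPa; V/T = const ⇒ T₂ = 455 K, V₂ = 12.2 L.
W = PΔV = 596×(12.2−8.73) kPa·L = 2060 J.
ΔU = nCvΔT = 1.92×20.8×(455−326) = 5150 J.
Q = ΔU + W = nCpΔT = 7210 J.
State after step 1: P = 596 kPa, V = 12.2 L, T = 455 K.
Step 2 — Isothermal: T stays 455 K; PV = const ⇒ V₂ = 93.7 L, P₂ = 77.5 kPa.
ΔU = 0 (ideal gas, T constant).
W = nRT ln(V₂/V₁) = 1.92×8.314×455×ln(7.69) = 14800 J.
Q = ΔU + W = 14800 J.
Net over both steps: W = 16900 J, Q = 22000 J, ΔU = 5150 J.

22000 J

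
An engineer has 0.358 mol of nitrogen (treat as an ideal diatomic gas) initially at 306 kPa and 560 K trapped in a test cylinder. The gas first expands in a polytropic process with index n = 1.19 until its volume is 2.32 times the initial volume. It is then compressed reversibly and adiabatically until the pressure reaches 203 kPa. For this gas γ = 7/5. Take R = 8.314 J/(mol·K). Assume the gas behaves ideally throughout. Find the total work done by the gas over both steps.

V₁ = nRT₁/P₁ = 0.358×8.314×560/306 = 5.45 L.
Step 1 — Polytropic n=1.19: T₂ = T₁(V₁/V₂)^(n−1) = 560×(0.431)^0.19 = 477 K; P₂ = P₁(V₁/V₂)^n = 112 kPa.
W = (P₁V₁−P₂V₂)/(n−1) = (306×5.45−112×12.6)/0.19 = 1300 J.
ΔU = nCvΔT = 0.358×20.8×(477−560) = -616 J.
Q = ΔU + W = 681 J.
State after step 1: P = 112 kPa, V = 12.6 L, T = 477 K.
Step 2 — Adiabatic: T₂/T₁ = (P₂/P₁)^((γ−1)/γ) ⇒ T₂ = 477×(1.81)^0.286 = 565 K; V₂ = 8.28 L.
ΔU = nCvΔT = 0.358×20.8×(565−477) = 653 J.
Q = 0 for an adiabatic process, so W = −ΔU = -653 J.
Net over both steps: W = 643 J, Q = 681 J, ΔU = 37.6 J.

643 J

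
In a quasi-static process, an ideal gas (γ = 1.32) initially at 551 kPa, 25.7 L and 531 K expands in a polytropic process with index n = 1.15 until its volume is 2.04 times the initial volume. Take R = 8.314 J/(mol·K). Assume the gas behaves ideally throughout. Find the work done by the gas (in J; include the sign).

9570 J

n = P₁V₁/(RT₁) = 551×25.7/(8.314×531) = 3.21 mol.
Polytropic n=1.15: T₂ = T₁(V₁/V₂)^(n−1) = 531×(0.490)^0.15 = 477 K; P₂ = P₁(V₁/V₂)^n = 243 kPa.
W = (P₁V₁−P₂V₂)/(n−1) = (551×25.7−243×52.4)/0.15 = 9570 J.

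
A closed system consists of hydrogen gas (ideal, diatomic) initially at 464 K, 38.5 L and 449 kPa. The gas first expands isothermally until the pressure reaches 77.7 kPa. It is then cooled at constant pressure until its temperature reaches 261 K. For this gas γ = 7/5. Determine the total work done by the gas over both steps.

n = P₁V₁/(RT₁) = 449×38.5/(8.314×464) = 4.48 mol.
Step 1 — Isothermal: T stays 464 K; PV = const ⇒ V₂ = 222 L, P₂ = 77.7 kPa.
ΔU = 0 (ideal gas, T constant).
W = nRT ln(V₂/V₁) = 4.48×8.314×464×ln(5.78) = 30300 J.
Q = ΔU + W = 30300 J.
State after step 1: P = 77.7 kPa, V = 222 L, T = 464 K.
Step 2 — Isobaric: P stays 77.7 kPa; V/T = const ⇒ T₂ = 261 K, V₂ = 125 L.
W = PΔV = 77.7×(125−222) kPa·L = -7560 J.
ΔU = nCvΔT = 4.48×20.8×(261−464) = -18900 J.
Q = ΔU + W = nCpΔT = -26500 J.
Net over both steps: W = 22800 J, Q = 3850 J, ΔU = -18900 J.

22800 J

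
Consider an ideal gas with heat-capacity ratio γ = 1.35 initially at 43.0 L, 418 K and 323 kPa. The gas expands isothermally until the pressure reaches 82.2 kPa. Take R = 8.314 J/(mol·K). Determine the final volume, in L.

Isothermal: T stays 418 K; PV = const ⇒ V₂ = 169 L, P₂ = 82.2 kPa.

169 L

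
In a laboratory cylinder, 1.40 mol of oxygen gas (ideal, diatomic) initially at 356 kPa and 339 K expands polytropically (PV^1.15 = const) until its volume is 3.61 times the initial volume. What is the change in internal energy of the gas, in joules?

V₁ = nRT₁/P₁ = 1.40×8.314×339/356 = 11.1 L.
Polytropic n=1.15: T₂ = T₁(V₁/V₂)^(n−1) = 339×(0.277)^0.15 = 280 K; P₂ = P₁(V₁/V₂)^n = 81.3 kPa.
For an ideal gas ΔU = nCvΔT with Cv = (5/2)R = 20.8 J/(mol·K).
ΔU = 1.40×20.8×(280−339) = -1730 J.

-1730 J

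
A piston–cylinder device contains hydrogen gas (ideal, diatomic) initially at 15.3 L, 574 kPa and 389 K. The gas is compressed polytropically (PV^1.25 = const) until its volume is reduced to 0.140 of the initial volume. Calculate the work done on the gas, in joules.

22300 J

n = P₁V₁/(RT₁) = 574×15.3/(8.314×389) = 2.72 mol.
Polytropic n=1.25: T₂ = T₁(V₁/V₂)^(n−1) = 389×(7.14)^0.25 = 636 K; P₂ = P₁(V₁/V₂)^n = 6700 kPa.
W = (P₁V₁−P₂V₂)/(n−1) = (574×15.3−6700×2.14)/0.25 = -22300 J.
Work done on the gas = −W_by = 22300 J.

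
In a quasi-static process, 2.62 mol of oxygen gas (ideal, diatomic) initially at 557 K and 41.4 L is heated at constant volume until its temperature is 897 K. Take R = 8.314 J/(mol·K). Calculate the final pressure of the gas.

472 kPa

P₁ = nRT₁/V₁ = 2.62×8.314×557/41.4 = 293 kPa.
Isochoric: V stays 41.4 L; P/T = const ⇒ T₂ = 897 K, P₂ = 472 kPa.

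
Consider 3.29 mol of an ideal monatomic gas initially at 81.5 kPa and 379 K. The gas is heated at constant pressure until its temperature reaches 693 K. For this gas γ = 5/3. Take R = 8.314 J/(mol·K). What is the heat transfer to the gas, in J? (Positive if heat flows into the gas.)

V₁ = nRT₁/P₁ = 3.29×8.314×379/81.5 = 127 L.
Isobaric: P stays 81.5 kPa; V/T = const ⇒ T₂ = 693 K, V₂ = 233 L.
W = PΔV = 81.5×(233−127) kPa·L = 8590 J.
ΔU = nCvΔT = 3.29×12.5×(693−379) = 12900 J.
Q = ΔU + W = nCpΔT = 21500 J.

21500 J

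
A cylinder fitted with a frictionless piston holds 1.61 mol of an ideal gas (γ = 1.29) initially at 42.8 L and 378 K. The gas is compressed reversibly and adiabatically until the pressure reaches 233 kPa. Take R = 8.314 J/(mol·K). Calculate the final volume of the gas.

P₁ = nRT₁/V₁ = 1.61×8.314×378/42.8 = 118 kPa.
Adiabatic: T₂/T₁ = (P₂/P₁)^((γ−1)/γ) ⇒ T₂ = 378×(1.97)^0.225 = 440 K; V₂ = 25.3 L.

25.3 L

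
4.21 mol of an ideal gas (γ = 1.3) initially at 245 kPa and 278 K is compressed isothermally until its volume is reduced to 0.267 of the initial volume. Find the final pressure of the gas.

918 kPa

V₁ = nRT₁/P₁ = 4.21×8.314×278/245 = 39.7 L.
Isothermal: T stays 278 K; PV = const ⇒ V₂ = 10.6 L, P₂ = 918 kPa.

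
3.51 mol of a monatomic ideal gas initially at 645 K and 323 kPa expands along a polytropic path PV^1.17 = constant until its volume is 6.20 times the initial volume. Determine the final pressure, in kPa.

V₁ = nRT₁/P₁ = 3.51×8.314×645/323 = 58.3 L.
Polytropic n=1.17: T₂ = T₁(V₁/V₂)^(n−1) = 645×(0.161)^0.17 = 473 K; P₂ = P₁(V₁/V₂)^n = 38.2 kPa.

38.2 kPa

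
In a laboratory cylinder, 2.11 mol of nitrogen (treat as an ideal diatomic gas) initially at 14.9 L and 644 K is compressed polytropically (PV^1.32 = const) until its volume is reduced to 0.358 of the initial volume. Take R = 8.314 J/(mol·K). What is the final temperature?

895 K

P₁ = nRT₁/V₁ = 2.11×8.314×644/14.9 = 758 kPa.
Polytropic n=1.32: T₂ = T₁(V₁/V₂)^(n−1) = 644×(2.79)^0.32 = 895 K; P₂ = P₁(V₁/V₂)^n = 2940 kPa.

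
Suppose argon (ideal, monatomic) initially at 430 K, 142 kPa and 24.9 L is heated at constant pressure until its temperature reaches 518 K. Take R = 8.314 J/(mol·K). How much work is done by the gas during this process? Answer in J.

724 J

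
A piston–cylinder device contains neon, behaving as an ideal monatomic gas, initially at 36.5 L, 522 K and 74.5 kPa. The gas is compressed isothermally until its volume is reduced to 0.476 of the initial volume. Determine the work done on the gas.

n = P₁V₁/(RT₁) = 74.5×36.5/(8.314×522) = 0.627 mol.
Isothermal: T stays 522 K; PV = const ⇒ V₂ = 17.4 L, P₂ = 157 kPa.
W = nRT ln(V₂/V₁) = 0.627×8.314×522×ln(0.476) = -2020 J.
Work done on the gas = −W_by = 2020 J.

2020 J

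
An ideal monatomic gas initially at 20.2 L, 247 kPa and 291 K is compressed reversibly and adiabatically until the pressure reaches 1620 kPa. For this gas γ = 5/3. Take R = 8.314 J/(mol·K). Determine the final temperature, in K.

617 K

Adiabatic: T₂/T₁ = (P₂/P₁)^((γ−1)/γ) ⇒ T₂ = 291×(6.56)^0.400 = 617 K; V₂ = 6.54 L.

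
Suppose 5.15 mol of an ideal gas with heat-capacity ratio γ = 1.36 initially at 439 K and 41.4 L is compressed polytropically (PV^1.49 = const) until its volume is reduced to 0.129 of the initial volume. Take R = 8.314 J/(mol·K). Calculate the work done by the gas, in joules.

P₁ = nRT₁/V₁ = 5.15×8.314×439/41.4 = 454 kPa.
Polytropic n=1.49: T₂ = T₁(V₁/V₂)^(n−1) = 439×(7.75)^0.49 = 1200 K; P₂ = P₁(V₁/V₂)^n = 9600 kPa.
W = (P₁V₁−P₂V₂)/(n−1) = (454×41.4−9600×5.34)/0.49 = -66300 J.

-66300 J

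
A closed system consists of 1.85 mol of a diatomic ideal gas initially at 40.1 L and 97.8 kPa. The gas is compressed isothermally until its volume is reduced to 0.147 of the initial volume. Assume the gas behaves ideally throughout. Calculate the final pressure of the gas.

665 kPa

T₁ = P₁V₁/(nR) = 97.8×40.1/(1.85×8.314) = 255 K.
Isothermal: T stays 255 K; PV = const ⇒ V₂ = 5.89 L, P₂ = 665 kPa.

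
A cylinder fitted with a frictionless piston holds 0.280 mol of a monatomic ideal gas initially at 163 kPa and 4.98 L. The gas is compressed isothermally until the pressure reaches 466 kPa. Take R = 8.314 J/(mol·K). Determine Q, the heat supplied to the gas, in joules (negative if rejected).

-853 J

T₁ = P₁V₁/(nR) = 163×4.98/(0.280×8.314) = 349 K.
Isothermal: T stays 349 K; PV = const ⇒ V₂ = 1.74 L, P₂ = 466 kPa.
ΔU = 0 (ideal gas, T constant).
W = nRT ln(V₂/V₁) = 0.280×8.314×349×ln(0.350) = -853 J.
Q = ΔU + W = -853 J.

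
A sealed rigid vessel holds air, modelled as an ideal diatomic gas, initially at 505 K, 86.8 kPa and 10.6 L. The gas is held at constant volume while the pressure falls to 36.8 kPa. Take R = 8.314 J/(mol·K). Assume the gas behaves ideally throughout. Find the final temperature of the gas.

214 K

Isochoric: V stays 10.6 L; P/T = const ⇒ T₂ = 214 K, P₂ = 36.8 kPa.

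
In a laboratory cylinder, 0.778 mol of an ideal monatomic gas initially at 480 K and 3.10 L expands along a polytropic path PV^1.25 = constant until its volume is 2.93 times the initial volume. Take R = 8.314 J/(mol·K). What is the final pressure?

P₁ = nRT₁/V₁ = 0.778×8.314×480/3.10 = 1000 kPa.
Polytropic n=1.25: T₂ = T₁(V₁/V₂)^(n−1) = 480×(0.341)^0.25 = 367 K; P₂ = P₁(V₁/V₂)^n = 261 kPa.

261 kPa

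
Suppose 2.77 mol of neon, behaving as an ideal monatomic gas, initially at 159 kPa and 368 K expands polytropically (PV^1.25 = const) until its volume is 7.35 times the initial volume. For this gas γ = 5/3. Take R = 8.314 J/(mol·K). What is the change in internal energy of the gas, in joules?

-4990 J

V₁ = nRT₁/P₁ = 2.77×8.314×368/159 = 53.3 L.
Polytropic n=1.25: T₂ = T₁(V₁/V₂)^(n−1) = 368×(0.136)^0.25 = 223 K; P₂ = P₁(V₁/V₂)^n = 13.1 kPa.
For an ideal gas ΔU = nCvΔT with Cv = (3/2)R = 12.5 J/(mol·K).
ΔU = 2.77×12.5×(223−368) = -4990 J.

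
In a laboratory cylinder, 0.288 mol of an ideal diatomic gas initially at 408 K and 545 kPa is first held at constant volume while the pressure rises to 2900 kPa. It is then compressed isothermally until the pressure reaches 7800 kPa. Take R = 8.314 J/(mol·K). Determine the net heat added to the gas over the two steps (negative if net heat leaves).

5410 J

V₁ = nRT₁/P₁ = 0.288×8.314×408/545 = 1.79 L.
Step 1 — Isochoric: V stays 1.79 L; P/T = const ⇒ T₂ = 2170 K, P₂ = 2900 kPa.
W = 0 (no volume change).
ΔU = nCvΔT = 0.288×20.8×(2170−408) = 10600 J.
Q = ΔU = 10600 J.
State after step 1: P = 2900 kPa, V = 1.79 L, T = 2170 K.
Step 2 — Isothermal: T stays 2170 K; PV = const ⇒ V₂ = 0.666 L, P₂ = 7800 kPa.
ΔU = 0 (ideal gas, T constant).
W = nRT ln(V₂/V₁) = 0.288×8.314×2170×ln(0.372) = -5140 J.
Q = ΔU + W = -5140 J.
Net over both steps: W = -5140 J, Q = 5410 J, ΔU = 10600 J.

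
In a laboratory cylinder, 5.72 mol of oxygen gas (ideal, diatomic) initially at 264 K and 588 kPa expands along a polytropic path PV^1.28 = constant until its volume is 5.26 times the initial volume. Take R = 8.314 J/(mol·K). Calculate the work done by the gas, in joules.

V₁ = nRT₁/P₁ = 5.72×8.314×264/588 = 21.4 L.
Polytropic n=1.28: T₂ = T₁(V₁/V₂)^(n−1) = 264×(0.190)^0.28 = 166 K; P₂ = P₁(V₁/V₂)^n = 70.2 kPa.
W = (P₁V₁−P₂V₂)/(n−1) = (588×21.4−70.2×112)/0.28 = 16700 J.

16700 J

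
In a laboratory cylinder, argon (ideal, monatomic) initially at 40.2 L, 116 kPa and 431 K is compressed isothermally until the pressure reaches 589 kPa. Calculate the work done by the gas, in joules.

-7580 J

n = P₁V₁/(RT₁) = 116×40.2/(8.314×431) = 1.30 mol.
Isothermal: T stays 431 K; PV = const ⇒ V₂ = 7.92 L, P₂ = 589 kPa.
W = nRT ln(V₂/V₁) = 1.30×8.314×431×ln(0.197) = -7580 J.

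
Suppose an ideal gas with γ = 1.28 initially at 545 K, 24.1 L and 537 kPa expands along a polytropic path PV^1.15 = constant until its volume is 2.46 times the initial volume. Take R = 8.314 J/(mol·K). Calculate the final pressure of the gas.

191 kPa

Polytropic n=1.15: T₂ = T₁(V₁/V₂)^(n−1) = 545×(0.407)^0.15 = 476 K; P₂ = P₁(V₁/V₂)^n = 191 kPa.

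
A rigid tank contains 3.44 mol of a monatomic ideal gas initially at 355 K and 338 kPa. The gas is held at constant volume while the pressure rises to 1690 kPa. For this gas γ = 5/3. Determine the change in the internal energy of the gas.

V₁ = nRT₁/P₁ = 3.44×8.314×355/338 = 30.0 L.
Isochoric: V stays 30.0 L; P/T = const ⇒ T₂ = 1780 K, P₂ = 1690 kPa.
For an ideal gas ΔU = nCvΔT with Cv = (3/2)R = 12.5 J/(mol·K).
ΔU = 3.44×12.5×(1780−355) = 60900 J.

60900 J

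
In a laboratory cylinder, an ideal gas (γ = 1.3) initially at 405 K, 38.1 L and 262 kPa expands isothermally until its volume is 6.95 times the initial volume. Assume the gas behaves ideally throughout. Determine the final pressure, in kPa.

37.7 kPa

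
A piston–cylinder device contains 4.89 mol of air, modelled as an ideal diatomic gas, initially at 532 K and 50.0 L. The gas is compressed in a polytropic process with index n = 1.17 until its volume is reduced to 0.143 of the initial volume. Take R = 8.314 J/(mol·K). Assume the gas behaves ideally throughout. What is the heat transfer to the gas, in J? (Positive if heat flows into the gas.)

-28700 J

P₁ = nRT₁/V₁ = 4.89×8.314×532/50.0 = 433 kPa.
Polytropic n=1.17: T₂ = T₁(V₁/V₂)^(n−1) = 532×(6.99)^0.17 = 740 K; P₂ = P₁(V₁/V₂)^n = 4210 kPa.
W = (P₁V₁−P₂V₂)/(n−1) = (433×50.0−4210×7.15)/0.17 = -49900 J.
ΔU = nCvΔT = 4.89×20.8×(740−532) = 21200 J.
Q = ΔU + W = -28700 J.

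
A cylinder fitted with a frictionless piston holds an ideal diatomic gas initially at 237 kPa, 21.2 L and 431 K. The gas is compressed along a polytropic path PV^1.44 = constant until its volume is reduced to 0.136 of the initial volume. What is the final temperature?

1040 K

Polytropic n=1.44: T₂ = T₁(V₁/V₂)^(n−1) = 431×(7.35)^0.44 = 1040 K; P₂ = P₁(V₁/V₂)^n = 4190 kPa.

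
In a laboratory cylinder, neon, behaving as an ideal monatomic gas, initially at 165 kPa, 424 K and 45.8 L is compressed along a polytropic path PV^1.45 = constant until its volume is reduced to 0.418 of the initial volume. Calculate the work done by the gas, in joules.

-8070 J

n = P₁V₁/(RT₁) = 165×45.8/(8.314×424) = 2.14 mol.
Polytropic n=1.45: T₂ = T₁(V₁/V₂)^(n−1) = 424×(2.39)^0.45 = 628 K; P₂ = P₁(V₁/V₂)^n = 584 kPa.
W = (P₁V₁−P₂V₂)/(n−1) = (165×45.8−584×19.1)/0.45 = -8070 J.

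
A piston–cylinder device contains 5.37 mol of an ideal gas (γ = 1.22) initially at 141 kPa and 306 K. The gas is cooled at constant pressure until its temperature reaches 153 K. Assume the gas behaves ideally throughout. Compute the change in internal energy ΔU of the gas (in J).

V₁ = nRT₁/P₁ = 5.37×8.314×306/141 = 96.9 L.
Isobaric: P stays 141 kPa; V/T = const ⇒ T₂ = 153 K, V₂ = 48.4 L.
For an ideal gas ΔU = nCvΔT with Cv = R/(γ−1) = 37.8 J/(mol·K).
ΔU = 5.37×37.8×(153−306) = -31000 J.

-31000 J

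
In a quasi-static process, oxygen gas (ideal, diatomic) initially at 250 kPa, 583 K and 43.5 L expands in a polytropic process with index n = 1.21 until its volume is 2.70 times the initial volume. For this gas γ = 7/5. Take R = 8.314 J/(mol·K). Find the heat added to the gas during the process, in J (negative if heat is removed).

n = P₁V₁/(RT₁) = 250×43.5/(8.314×583) = 2.24 mol.
Polytropic n=1.21: T₂ = T₁(V₁/V₂)^(n−1) = 583×(0.370)^0.21 = 473 K; P₂ = P₁(V₁/V₂)^n = 75.2 kPa.
W = (P₁V₁−P₂V₂)/(n−1) = (250×43.5−75.2×117)/0.21 = 9750 J.
ΔU = nCvΔT = 2.24×20.8×(473−583) = -5120 J.
Q = ΔU + W = 4630 J.

4630 J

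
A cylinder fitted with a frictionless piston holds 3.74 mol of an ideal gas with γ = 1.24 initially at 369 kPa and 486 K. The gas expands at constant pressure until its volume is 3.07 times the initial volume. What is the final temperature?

1490 K

V₁ = nRT₁/P₁ = 3.74×8.314×486/369 = 41.0 L.
Isobaric: P stays 369 kPa; V/T = const ⇒ T₂ = 1490 K, V₂ = 126 L.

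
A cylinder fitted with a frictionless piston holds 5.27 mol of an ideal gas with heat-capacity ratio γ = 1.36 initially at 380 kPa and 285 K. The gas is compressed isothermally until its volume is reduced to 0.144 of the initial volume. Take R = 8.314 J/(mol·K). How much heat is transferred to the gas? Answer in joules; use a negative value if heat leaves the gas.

-24200 J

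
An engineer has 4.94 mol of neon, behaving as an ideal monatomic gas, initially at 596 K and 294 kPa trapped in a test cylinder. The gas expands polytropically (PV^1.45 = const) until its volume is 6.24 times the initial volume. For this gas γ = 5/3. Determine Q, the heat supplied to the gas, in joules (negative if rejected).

9920 J

V₁ = nRT₁/P₁ = 4.94×8.314×596/294 = 83.3 L.
Polytropic n=1.45: T₂ = T₁(V₁/V₂)^(n−1) = 596×(0.160)^0.45 = 261 K; P₂ = P₁(V₁/V₂)^n = 20.7 kPa.
W = (P₁V₁−P₂V₂)/(n−1) = (294×83.3−20.7×520)/0.45 = 30500 J.
ΔU = nCvΔT = 4.94×12.5×(261−596) = -20600 J.
Q = ΔU + W = 9920 J.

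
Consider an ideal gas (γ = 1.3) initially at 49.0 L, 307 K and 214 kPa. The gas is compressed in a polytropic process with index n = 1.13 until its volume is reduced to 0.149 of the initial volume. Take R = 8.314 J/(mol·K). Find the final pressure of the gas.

1840 kPa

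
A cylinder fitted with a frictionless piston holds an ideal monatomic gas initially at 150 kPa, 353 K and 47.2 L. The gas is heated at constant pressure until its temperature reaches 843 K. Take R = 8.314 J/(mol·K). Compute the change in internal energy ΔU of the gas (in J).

n = P₁V₁/(RT₁) = 150×47.2/(8.314×353) = 2.41 mol.
Isobaric: P stays 150 kPa; V/T = const ⇒ T₂ = 843 K, V₂ = 113 L.
For an ideal gas ΔU = nCvΔT with Cv = (3/2)R = 12.5 J/(mol·K).
ΔU = 2.41×12.5×(843−353) = 14700 J.

14700 J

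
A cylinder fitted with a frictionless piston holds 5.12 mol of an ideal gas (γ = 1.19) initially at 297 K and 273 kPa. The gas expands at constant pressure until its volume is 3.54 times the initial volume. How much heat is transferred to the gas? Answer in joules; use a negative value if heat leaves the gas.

V₁ = nRT₁/P₁ = 5.12×8.314×297/273 = 46.3 L.
Isobaric: P stays 273 kPa; V/T = const ⇒ T₂ = 1050 K, V₂ = 164 L.
W = PΔV = 273×(164−46.3) kPa·L = 32100 J.
ΔU = nCvΔT = 5.12×43.8×(1050−297) = 169000 J.
Q = ΔU + W = nCpΔT = 201000 J.

201000 J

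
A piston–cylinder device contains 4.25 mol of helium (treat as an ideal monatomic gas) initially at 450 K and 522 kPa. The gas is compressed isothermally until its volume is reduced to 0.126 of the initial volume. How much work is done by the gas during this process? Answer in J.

-32900 J

V₁ = nRT₁/P₁ = 4.25×8.314×450/522 = 30.5 L.
Isothermal: T stays 450 K; PV = const ⇒ V₂ = 3.84 L, P₂ = 4140 kPa.
W = nRT ln(V₂/V₁) = 4.25×8.314×450×ln(0.126) = -32900 J.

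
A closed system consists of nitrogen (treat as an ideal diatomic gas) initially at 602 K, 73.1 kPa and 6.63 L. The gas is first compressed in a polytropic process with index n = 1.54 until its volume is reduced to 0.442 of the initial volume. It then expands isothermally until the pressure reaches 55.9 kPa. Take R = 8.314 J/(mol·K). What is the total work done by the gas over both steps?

652 J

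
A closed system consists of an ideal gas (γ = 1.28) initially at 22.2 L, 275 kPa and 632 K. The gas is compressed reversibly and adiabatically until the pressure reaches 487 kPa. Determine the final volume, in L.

14.2 L

Adiabatic: T₂/T₁ = (P₂/P₁)^((γ−1)/γ) ⇒ T₂ = 632×(1.77)^0.219 = 716 K; V₂ = 14.2 L.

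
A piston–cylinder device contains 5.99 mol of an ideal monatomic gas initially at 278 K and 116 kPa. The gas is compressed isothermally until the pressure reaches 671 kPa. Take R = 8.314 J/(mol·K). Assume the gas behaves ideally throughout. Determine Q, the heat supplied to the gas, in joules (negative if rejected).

-24300 J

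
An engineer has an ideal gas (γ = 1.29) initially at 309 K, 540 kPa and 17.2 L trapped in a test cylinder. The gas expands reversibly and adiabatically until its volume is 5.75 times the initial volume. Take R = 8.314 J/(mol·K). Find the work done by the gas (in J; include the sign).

12700 J

n = P₁V₁/(RT₁) = 540×17.2/(8.314×309) = 3.62 mol.
Adiabatic: TV^(γ−1) = const ⇒ T₂ = 309×(0.174)^0.290 = 186 K; PV^γ = const ⇒ P₂ = 56.5 kPa.
ΔU = nCvΔT = 3.62×28.7×(186−309) = -12700 J.
Q = 0 for an adiabatic process, so W = −ΔU = 12700 J.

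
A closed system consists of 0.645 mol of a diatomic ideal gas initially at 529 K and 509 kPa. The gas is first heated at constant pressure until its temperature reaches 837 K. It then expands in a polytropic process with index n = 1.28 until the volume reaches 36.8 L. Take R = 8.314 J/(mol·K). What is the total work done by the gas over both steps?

V₁ = nRT₁/P₁ = 0.645×8.314×529/509 = 5.57 L.
Step 1 — Isobaric: P stays 509 kPa; V/T = const ⇒ T₂ = 837 K, V₂ = 8.82 L.
W = PΔV = 509×(8.82−5.57) kPa·L = 1650 J.
ΔU = nCvΔT = 0.645×20.8×(837−529) = 4130 J.
Q = ΔU + W = nCpΔT = 5780 J.
State after step 1: P = 509 kPa, V = 8.82 L, T = 837 K.
Step 2 — Polytropic n=1.28: T₂ = T₁(V₁/V₂)^(n−1) = 837×(0.240)^0.28 = 561 K; P₂ = P₁(V₁/V₂)^n = 81.8 kPa.
W = (P₁V₁−P₂V₂)/(n−1) = (509×8.82−81.8×36.8)/0.28 = 5290 J.
ΔU = nCvΔT = 0.645×20.8×(561−837) = -3700 J.
Q = ΔU + W = 1590 J.
Net over both steps: W = 6940 J, Q = 7370 J, ΔU = 430 J.

6940 J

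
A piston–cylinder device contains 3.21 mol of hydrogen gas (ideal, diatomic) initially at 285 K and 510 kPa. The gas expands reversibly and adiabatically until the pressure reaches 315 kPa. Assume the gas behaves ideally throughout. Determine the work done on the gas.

V₁ = nRT₁/P₁ = 3.21×8.314×285/510 = 14.9 L.
Adiabatic: T₂/T₁ = (P₂/P₁)^((γ−1)/γ) ⇒ T₂ = 285×(0.618)^0.286 = 248 K; V₂ = 21.0 L.
ΔU = nCvΔT = 3.21×20.8×(248−285) = -2450 J.
Q = 0 for an adiabatic process, so W = −ΔU = 2450 J.
Work done on the gas = −W_by = -2450 J.

-2450 J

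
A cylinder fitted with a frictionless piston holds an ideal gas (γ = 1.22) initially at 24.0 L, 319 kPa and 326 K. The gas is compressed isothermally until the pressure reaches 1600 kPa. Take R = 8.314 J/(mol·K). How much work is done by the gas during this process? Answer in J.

n = P₁V₁/(RT₁) = 319×24.0/(8.314×326) = 2.82 mol.
Isothermal: T stays 326 K; PV = const ⇒ V₂ = 4.79 L, P₂ = 1600 kPa.
W = nRT ln(V₂/V₁) = 2.82×8.314×326×ln(0.199) = -12300 J.

-12300 J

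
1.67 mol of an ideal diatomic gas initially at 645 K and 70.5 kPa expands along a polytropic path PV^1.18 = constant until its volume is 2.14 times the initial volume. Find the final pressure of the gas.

V₁ = nRT₁/P₁ = 1.67×8.314×645/70.5 = 127 L.
Polytropic n=1.18: T₂ = T₁(V₁/V₂)^(n−1) = 645×(0.467)^0.18 = 562 K; P₂ = P₁(V₁/V₂)^n = 28.7 kPa.

28.7 kPa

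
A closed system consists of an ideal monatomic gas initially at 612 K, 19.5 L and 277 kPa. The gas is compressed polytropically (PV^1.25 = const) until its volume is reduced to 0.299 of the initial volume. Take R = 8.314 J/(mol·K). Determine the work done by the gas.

-7610 J

n = P₁V₁/(RT₁) = 277×19.5/(8.314×612) = 1.06 mol.
Polytropic n=1.25: T₂ = T₁(V₁/V₂)^(n−1) = 612×(3.34)^0.25 = 828 K; P₂ = P₁(V₁/V₂)^n = 1250 kPa.
W = (P₁V₁−P₂V₂)/(n−1) = (277×19.5−1250×5.83)/0.25 = -7610 J.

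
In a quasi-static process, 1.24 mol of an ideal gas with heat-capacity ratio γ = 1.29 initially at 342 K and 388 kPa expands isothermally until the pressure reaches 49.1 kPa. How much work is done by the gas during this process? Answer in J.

7290 J

V₁ = nRT₁/P₁ = 1.24×8.314×342/388 = 9.09 L.
Isothermal: T stays 342 K; PV = const ⇒ V₂ = 71.8 L, P₂ = 49.1 kPa.
W = nRT ln(V₂/V₁) = 1.24×8.314×342×ln(7.90) = 7290 J.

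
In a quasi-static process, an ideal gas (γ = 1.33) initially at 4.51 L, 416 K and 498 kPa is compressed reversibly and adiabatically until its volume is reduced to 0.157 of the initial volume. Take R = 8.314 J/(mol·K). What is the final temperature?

Adiabatic: TV^(γ−1) = const ⇒ T₂ = 416×(6.37)^0.330 = 766 K; PV^γ = const ⇒ P₂ = 5840 kPa.

766 K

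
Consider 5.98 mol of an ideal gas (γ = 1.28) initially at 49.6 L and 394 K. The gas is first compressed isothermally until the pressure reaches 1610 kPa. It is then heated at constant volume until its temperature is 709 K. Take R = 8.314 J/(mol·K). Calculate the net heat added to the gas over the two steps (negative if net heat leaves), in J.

P₁ = nRT₁/V₁ = 5.98×8.314×394/49.6 = 395 kPa.
Step 1 — Isothermal: T stays 394 K; PV = const ⇒ V₂ = 12.2 L, P₂ = 1610 kPa.
ΔU = 0 (ideal gas, T constant).
W = nRT ln(V₂/V₁) = 5.98×8.314×394×ln(0.245) = -27500 J.
Q = ΔU + W = -27500 J.
State after step 1: P = 1610 kPa, V = 12.2 L, T = 394 K.
Step 2 — Isochoric: V stays 12.2 L; P/T = const ⇒ T₂ = 709 K, P₂ = 2900 kPa.
W = 0 (no volume change).
ΔU = nCvΔT = 5.98×29.7×(709−394) = 55900 J.
Q = ΔU = 55900 J.
Net over both steps: W = -27500 J, Q = 28400 J, ΔU = 55900 J.

28400 J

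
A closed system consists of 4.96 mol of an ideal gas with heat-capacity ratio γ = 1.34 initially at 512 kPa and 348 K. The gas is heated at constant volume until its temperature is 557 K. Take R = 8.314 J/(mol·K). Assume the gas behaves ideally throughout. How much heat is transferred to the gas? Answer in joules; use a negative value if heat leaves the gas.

V₁ = nRT₁/P₁ = 4.96×8.314×348/512 = 28.0 L.
Isochoric: V stays 28.0 L; P/T = const ⇒ T₂ = 557 K, P₂ = 819 kPa.
W = 0 (no volume change).
ΔU = nCvΔT = 4.96×24.5×(557−348) = 25300 J.
Q = ΔU = 25300 J.

25300 J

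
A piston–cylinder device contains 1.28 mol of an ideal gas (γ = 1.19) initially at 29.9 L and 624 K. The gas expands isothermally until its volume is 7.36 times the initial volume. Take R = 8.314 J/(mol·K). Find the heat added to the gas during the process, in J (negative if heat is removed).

13300 J

P₁ = nRT₁/V₁ = 1.28×8.314×624/29.9 = 222 kPa.
Isothermal: T stays 624 K; PV = const ⇒ V₂ = 220 L, P₂ = 30.2 kPa.
ΔU = 0 (ideal gas, T constant).
W = nRT ln(V₂/V₁) = 1.28×8.314×624×ln(7.36) = 13300 J.
Q = ΔU + W = 13300 J.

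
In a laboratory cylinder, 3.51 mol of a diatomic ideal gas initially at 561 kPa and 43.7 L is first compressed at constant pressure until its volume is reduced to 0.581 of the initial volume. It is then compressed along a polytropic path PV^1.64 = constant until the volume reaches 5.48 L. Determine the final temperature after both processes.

1300 K

T₁ = P₁V₁/(nR) = 561×43.7/(3.51×8.314) = 840 K.
Step 1 — Isobaric: P stays 561 kPa; V/T = const ⇒ T₂ = 488 K, V₂ = 25.4 L.
W = PΔV = 561×(25.4−43.7) kPa·L = -10300 J.
ΔU = nCvΔT = 3.51×20.8×(488−840) = -25700 J.
Q = ΔU + W = nCpΔT = -36000 J.
State after step 1: P = 561 kPa, V = 25.4 L, T = 488 K.
Step 2 — Polytropic n=1.64: T₂ = T₁(V₁/V₂)^(n−1) = 488×(4.63)^0.64 = 1300 K; P₂ = P₁(V₁/V₂)^n = 6930 kPa.
W = (P₁V₁−P₂V₂)/(n−1) = (561×25.4−6930×5.48)/0.64 = -37100 J.
ΔU = nCvΔT = 3.51×20.8×(1300−488) = 59400 J.
Q = ΔU + W = 22300 J.
Net over both steps: W = -47400 J, Q = -13700 J, ΔU = 33700 J.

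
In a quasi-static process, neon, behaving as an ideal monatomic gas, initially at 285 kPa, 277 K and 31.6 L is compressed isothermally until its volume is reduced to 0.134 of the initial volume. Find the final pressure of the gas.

Isothermal: T stays 277 K; PV = const ⇒ V₂ = 4.23 L, P₂ = 2130 kPa.

2130 kPa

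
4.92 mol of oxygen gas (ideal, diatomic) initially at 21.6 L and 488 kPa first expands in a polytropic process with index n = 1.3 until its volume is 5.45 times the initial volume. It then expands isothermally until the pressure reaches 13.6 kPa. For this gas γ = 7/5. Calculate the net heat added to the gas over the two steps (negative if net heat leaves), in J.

T₁ = P₁V₁/(nR) = 488×21.6/(4.92×8.314) = 258 K.
Step 1 — Polytropic n=1.3: T₂ = T₁(V₁/V₂)^(n−1) = 258×(0.183)^0.30 = 155 K; P₂ = P₁(V₁/V₂)^n = 53.8 kPa.
W = (P₁V₁−P₂V₂)/(n−1) = (488×21.6−53.8×118)/0.30 = 14000 J.
ΔU = nCvΔT = 4.92×20.8×(155−258) = -10500 J.
Q = ΔU + W = 3500 J.
State after step 1: P = 53.8 kPa, V = 118 L, T = 155 K.
Step 2 — Isothermal: T stays 155 K; PV = const ⇒ V₂ = 466 L, P₂ = 13.6 kPa.
ΔU = 0 (ideal gas, T constant).
W = nRT ln(V₂/V₁) = 4.92×8.314×155×ln(3.96) = 8720 J.
Q = ΔU + W = 8720 J.
Net over both steps: W = 22700 J, Q = 12200 J, ΔU = -10500 J.

12200 J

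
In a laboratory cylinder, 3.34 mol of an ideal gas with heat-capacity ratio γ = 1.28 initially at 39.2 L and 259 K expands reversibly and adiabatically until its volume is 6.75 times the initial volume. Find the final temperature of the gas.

P₁ = nRT₁/V₁ = 3.34×8.314×259/39.2 = 183 kPa.
Adiabatic: TV^(γ−1) = const ⇒ T₂ = 259×(0.148)^0.280 = 152 K; PV^γ = const ⇒ P₂ = 15.9 kPa.

152 K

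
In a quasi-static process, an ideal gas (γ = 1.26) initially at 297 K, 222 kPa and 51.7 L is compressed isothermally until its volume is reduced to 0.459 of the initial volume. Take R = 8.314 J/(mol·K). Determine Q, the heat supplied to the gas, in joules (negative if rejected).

-8940 J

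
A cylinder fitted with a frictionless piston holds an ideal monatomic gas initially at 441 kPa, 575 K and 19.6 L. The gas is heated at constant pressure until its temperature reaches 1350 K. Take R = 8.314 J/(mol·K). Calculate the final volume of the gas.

Isobaric: P stays 441 kPa; V/T = const ⇒ T₂ = 1350 K, V₂ = 46.0 L.

46.0 L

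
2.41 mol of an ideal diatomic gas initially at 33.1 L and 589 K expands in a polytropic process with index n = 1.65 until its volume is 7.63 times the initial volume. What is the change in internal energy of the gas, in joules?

-21600 J

P₁ = nRT₁/V₁ = 2.41×8.314×589/33.1 = 357 kPa.
Polytropic n=1.65: T₂ = T₁(V₁/V₂)^(n−1) = 589×(0.131)^0.65 = 157 K; P₂ = P₁(V₁/V₂)^n = 12.5 kPa.
For an ideal gas ΔU = nCvΔT with Cv = (5/2)R = 20.8 J/(mol·K).
ΔU = 2.41×20.8×(157−589) = -21600 J.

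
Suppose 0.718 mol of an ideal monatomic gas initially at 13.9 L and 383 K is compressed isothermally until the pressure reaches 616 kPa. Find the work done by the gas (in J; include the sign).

P₁ = nRT₁/V₁ = 0.718×8.314×383/13.9 = 164 kPa.
Isothermal: T stays 383 K; PV = const ⇒ V₂ = 3.71 L, P₂ = 616 kPa.
W = nRT ln(V₂/V₁) = 0.718×8.314×383×ln(0.267) = -3020 J.

-3020 J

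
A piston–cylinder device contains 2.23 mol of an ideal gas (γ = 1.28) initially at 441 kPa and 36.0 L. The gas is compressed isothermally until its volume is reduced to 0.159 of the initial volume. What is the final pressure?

2770 kPa

T₁ = P₁V₁/(nR) = 441×36.0/(2.23×8.314) = 856 K.
Isothermal: T stays 856 K; PV = const ⇒ V₂ = 5.72 L, P₂ = 2770 kPa.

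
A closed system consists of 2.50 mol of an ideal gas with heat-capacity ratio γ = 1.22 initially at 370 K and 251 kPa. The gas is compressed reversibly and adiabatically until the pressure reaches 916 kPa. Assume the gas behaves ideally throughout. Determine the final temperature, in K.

V₁ = nRT₁/P₁ = 2.50×8.314×370/251 = 30.6 L.
Adiabatic: T₂/T₁ = (P₂/P₁)^((γ−1)/γ) ⇒ T₂ = 370×(3.65)^0.180 = 467 K; V₂ = 10.6 L.

467 K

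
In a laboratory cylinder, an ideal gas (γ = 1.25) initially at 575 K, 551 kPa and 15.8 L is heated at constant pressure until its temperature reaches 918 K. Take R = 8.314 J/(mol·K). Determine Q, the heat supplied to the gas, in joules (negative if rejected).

n = P₁V₁/(RT₁) = 551×15.8/(8.314×575) = 1.82 mol.
Isobaric: P stays 551 kPa; V/T = const ⇒ T₂ = 918 K, V₂ = 25.2 L.
W = PΔV = 551×(25.2−15.8) kPa·L = 5190 J.
ΔU = nCvΔT = 1.82×33.3×(918−575) = 20800 J.
Q = ΔU + W = nCpΔT = 26000 J.

26000 J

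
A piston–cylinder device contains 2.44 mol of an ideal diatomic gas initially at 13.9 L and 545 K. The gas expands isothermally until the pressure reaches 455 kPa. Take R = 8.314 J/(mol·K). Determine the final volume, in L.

P₁ = nRT₁/V₁ = 2.44×8.314×545/13.9 = 795 kPa.
Isothermal: T stays 545 K; PV = const ⇒ V₂ = 24.3 L, P₂ = 455 kPa.

24.3 L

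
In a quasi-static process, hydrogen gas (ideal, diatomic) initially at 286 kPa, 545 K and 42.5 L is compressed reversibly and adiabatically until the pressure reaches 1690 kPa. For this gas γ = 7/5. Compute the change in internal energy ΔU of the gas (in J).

20100 J

n = P₁V₁/(RT₁) = 286×42.5/(8.314×545) = 2.68 mol.
Adiabatic: T₂/T₁ = (P₂/P₁)^((γ−1)/γ) ⇒ T₂ = 545×(5.91)^0.286 = 905 K; V₂ = 11.9 L.
For an ideal gas ΔU = nCvΔT with Cv = (5/2)R = 20.8 J/(mol·K).
ΔU = 2.68×20.8×(905−545) = 20100 J.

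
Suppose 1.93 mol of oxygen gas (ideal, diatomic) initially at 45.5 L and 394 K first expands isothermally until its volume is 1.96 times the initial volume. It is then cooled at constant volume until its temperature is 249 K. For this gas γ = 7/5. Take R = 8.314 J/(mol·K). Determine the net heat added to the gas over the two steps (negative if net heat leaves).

-1560 J

P₁ = nRT₁/V₁ = 1.93×8.314×394/45.5 = 139 kPa.
Step 1 — Isothermal: T stays 394 K; PV = const ⇒ V₂ = 89.2 L, P₂ = 70.9 kPa.
ΔU = 0 (ideal gas, T constant).
W = nRT ln(V₂/V₁) = 1.93×8.314×394×ln(1.96) = 4250 J.
Q = ΔU + W = 4250 J.
State after step 1: P = 70.9 kPa, V = 89.2 L, T = 394 K.
Step 2 — Isochoric: V stays 89.2 L; P/T = const ⇒ T₂ = 249 K, P₂ = 44.8 kPa.
W = 0 (no volume change).
ΔU = nCvΔT = 1.93×20.8×(249−394) = -5820 J.
Q = ΔU = -5820 J.
Net over both steps: W = 4250 J, Q = -1560 J, ΔU = -5820 J.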